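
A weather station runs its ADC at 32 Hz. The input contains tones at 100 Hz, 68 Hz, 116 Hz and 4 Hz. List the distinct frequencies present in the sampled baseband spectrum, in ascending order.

fs/2 = 16 Hz.
100 Hz mod fs = 4 Hz.
4 Hz ≤ fs/2 = 16 Hz, appears at 4 Hz.
68 Hz mod fs = 4 Hz.
4 Hz ≤ fs/2 = 16 Hz, appears at 4 Hz.
116 Hz mod fs = 20 Hz.
20 Hz > fs/2 = 16 Hz, folds to fs − 20 Hz = 12 Hz.
4 Hz ≤ fs/2 = 16 Hz, passes unchanged.
Distinct values: {4 Hz, 12 Hz}.

4 Hz, 12 Hz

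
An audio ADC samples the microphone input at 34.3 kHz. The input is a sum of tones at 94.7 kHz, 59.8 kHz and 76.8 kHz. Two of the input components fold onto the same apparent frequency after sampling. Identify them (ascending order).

76.8 kHz, 94.7 kHz

fs/2 = 17.15 kHz.
94.7 kHz mod fs = 26.1 kHz.
26.1 kHz > fs/2 = 17.15 kHz, folds to fs − 26.1 kHz = 8.2 kHz.
59.8 kHz mod fs = 25.5 kHz.
25.5 kHz > fs/2 = 17.15 kHz, folds to fs − 25.5 kHz = 8.8 kHz.
76.8 kHz mod fs = 8.2 kHz.
8.2 kHz ≤ fs/2 = 17.15 kHz, appears at 8.2 kHz.
76.8 kHz and 94.7 kHz both map to 8.2 kHz.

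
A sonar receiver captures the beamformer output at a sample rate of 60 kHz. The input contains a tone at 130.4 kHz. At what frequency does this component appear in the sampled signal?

130.4 kHz mod fs = 10.4 kHz.
10.4 kHz ≤ fs/2 = 30 kHz, appears at 10.4 kHz.

10.4 kHz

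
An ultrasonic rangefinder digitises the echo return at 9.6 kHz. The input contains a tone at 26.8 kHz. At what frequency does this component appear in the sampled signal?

2 kHz

26.8 kHz mod fs = 7.6 kHz.
7.6 kHz > fs/2 = 4.8 kHz, folds to fs − 7.6 kHz = 2 kHz.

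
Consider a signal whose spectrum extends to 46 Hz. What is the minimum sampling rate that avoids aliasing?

92 Hz

Nyquist rate = 2 × 46 Hz = 92 Hz.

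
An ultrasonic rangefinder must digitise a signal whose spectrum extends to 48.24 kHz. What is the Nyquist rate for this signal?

96.48 kHz

Nyquist rate = 2 × 48.24 kHz = 96.48 kHz.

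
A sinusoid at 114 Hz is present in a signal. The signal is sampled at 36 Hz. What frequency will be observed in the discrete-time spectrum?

6 Hz

114 Hz mod fs = 6 Hz.
6 Hz ≤ fs/2 = 18 Hz, appears at 6 Hz.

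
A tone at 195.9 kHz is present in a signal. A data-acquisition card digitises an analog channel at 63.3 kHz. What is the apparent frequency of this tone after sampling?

6 kHz

195.9 kHz mod fs = 6 kHz.
6 kHz ≤ fs/2 = 31.65 kHz, appears at 6 kHz.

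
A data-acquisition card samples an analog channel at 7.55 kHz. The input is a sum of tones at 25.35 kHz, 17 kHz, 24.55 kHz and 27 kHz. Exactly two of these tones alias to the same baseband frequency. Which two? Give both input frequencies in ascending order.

17 kHz, 24.55 kHz

fs/2 = 3.775 kHz.
25.35 kHz mod fs = 2.7 kHz.
2.7 kHz ≤ fs/2 = 3.775 kHz, appears at 2.7 kHz.
17 kHz mod fs = 1.9 kHz.
1.9 kHz ≤ fs/2 = 3.775 kHz, appears at 1.9 kHz.
24.55 kHz mod fs = 1.9 kHz.
1.9 kHz ≤ fs/2 = 3.775 kHz, appears at 1.9 kHz.
27 kHz mod fs = 4.35 kHz.
4.35 kHz > fs/2 = 3.775 kHz, folds to fs − 4.35 kHz = 3.2 kHz.
17 kHz and 24.55 kHz both map to 1.9 kHz.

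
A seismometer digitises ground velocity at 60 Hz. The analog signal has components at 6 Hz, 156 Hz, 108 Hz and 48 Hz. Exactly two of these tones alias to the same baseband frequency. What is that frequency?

12 Hz

fs/2 = 30 Hz.
6 Hz ≤ fs/2 = 30 Hz, passes unchanged.
156 Hz mod fs = 36 Hz.
36 Hz > fs/2 = 30 Hz, folds to fs − 36 Hz = 24 Hz.
108 Hz mod fs = 48 Hz.
48 Hz > fs/2 = 30 Hz, folds to fs − 48 Hz = 12 Hz.
48 Hz > fs/2 = 30 Hz, folds to fs − 48 Hz = 12 Hz.
48 Hz and 108 Hz both map to 12 Hz.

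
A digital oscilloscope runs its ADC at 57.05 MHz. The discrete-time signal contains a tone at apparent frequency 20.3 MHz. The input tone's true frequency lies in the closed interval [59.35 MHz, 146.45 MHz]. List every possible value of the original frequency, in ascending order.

Frequencies that alias to 20.3 MHz are k·fs ± 20.3 MHz for integer k ≥ 0.
k=0: 20.3 MHz.
k=1: 36.75 MHz, 77.35 MHz.
k=2: 93.8 MHz, 134.4 MHz.
k=3: 150.85 MHz, 191.45 MHz.
Within [59.35 MHz, 146.45 MHz]: 77.35 MHz, 93.8 MHz, 134.4 MHz.

77.35 MHz, 93.8 MHz, 134.4 MHz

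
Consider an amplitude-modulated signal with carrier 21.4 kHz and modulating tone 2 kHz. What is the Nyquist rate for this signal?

46.8 kHz

AM sidebands sit at fc ± fm = 19.4 kHz and 23.4 kHz.
Highest-frequency component: 23.4 kHz.
Nyquist rate = 2 × 23.4 kHz = 46.8 kHz.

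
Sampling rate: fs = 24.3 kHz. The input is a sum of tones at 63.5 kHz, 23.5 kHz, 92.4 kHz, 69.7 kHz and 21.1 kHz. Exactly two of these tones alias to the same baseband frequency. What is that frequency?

fs/2 = 12.15 kHz.
63.5 kHz mod fs = 14.9 kHz.
14.9 kHz > fs/2 = 12.15 kHz, folds to fs − 14.9 kHz = 9.4 kHz.
23.5 kHz > fs/2 = 12.15 kHz, folds to fs − 23.5 kHz = 0.8 kHz.
92.4 kHz mod fs = 19.5 kHz.
19.5 kHz > fs/2 = 12.15 kHz, folds to fs − 19.5 kHz = 4.8 kHz.
69.7 kHz mod fs = 21.1 kHz.
21.1 kHz > fs/2 = 12.15 kHz, folds to fs − 21.1 kHz = 3.2 kHz.
21.1 kHz > fs/2 = 12.15 kHz, folds to fs − 21.1 kHz = 3.2 kHz.
21.1 kHz and 69.7 kHz both map to 3.2 kHz.

3.2 kHz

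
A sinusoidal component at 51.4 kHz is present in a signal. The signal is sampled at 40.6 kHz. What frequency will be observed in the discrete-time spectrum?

10.8 kHz

51.4 kHz mod fs = 10.8 kHz.
10.8 kHz ≤ fs/2 = 20.3 kHz, appears at 10.8 kHz.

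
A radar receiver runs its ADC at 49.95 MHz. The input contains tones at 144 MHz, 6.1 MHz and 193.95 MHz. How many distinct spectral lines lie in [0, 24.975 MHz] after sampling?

fs/2 = 24.975 MHz.
144 MHz mod fs = 44.1 MHz.
44.1 MHz > fs/2 = 24.975 MHz, folds to fs − 44.1 MHz = 5.85 MHz.
6.1 MHz ≤ fs/2 = 24.975 MHz, passes unchanged.
193.95 MHz mod fs = 44.1 MHz.
44.1 MHz > fs/2 = 24.975 MHz, folds to fs − 44.1 MHz = 5.85 MHz.
Distinct values: {5.85 MHz, 6.1 MHz} → 2.

2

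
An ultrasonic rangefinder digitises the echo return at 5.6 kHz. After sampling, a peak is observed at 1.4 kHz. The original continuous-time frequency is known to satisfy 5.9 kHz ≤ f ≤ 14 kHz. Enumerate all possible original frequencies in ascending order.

Frequencies that alias to 1.4 kHz are k·fs ± 1.4 kHz for integer k ≥ 0.
k=0: 1.4 kHz.
k=1: 4.2 kHz, 7 kHz.
k=2: 9.8 kHz, 12.6 kHz.
k=3: 15.4 kHz, 18.2 kHz.
Within [5.9 kHz, 14 kHz]: 7 kHz, 9.8 kHz, 12.6 kHz.

7 kHz, 9.8 kHz, 12.6 kHz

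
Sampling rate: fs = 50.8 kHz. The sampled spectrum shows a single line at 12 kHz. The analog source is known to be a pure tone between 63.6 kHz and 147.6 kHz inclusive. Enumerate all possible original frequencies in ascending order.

89.6 kHz, 113.6 kHz, 140.4 kHz

Frequencies that alias to 12 kHz are k·fs ± 12 kHz for integer k ≥ 0.
k=0: 12 kHz.
k=1: 38.8 kHz, 62.8 kHz.
k=2: 89.6 kHz, 113.6 kHz.
k=3: 140.4 kHz, 164.4 kHz.
k=4: 191.2 kHz, 215.2 kHz.
Within [63.6 kHz, 147.6 kHz]: 89.6 kHz, 113.6 kHz, 140.4 kHz.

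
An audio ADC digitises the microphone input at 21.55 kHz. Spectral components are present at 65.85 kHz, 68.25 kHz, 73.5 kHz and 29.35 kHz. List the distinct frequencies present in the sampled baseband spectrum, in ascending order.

1.2 kHz, 3.6 kHz, 7.8 kHz, 8.85 kHz

fs/2 = 10.775 kHz.
65.85 kHz mod fs = 1.2 kHz.
1.2 kHz ≤ fs/2 = 10.775 kHz, appears at 1.2 kHz.
68.25 kHz mod fs = 3.6 kHz.
3.6 kHz ≤ fs/2 = 10.775 kHz, appears at 3.6 kHz.
73.5 kHz mod fs = 8.85 kHz.
8.85 kHz ≤ fs/2 = 10.775 kHz, appears at 8.85 kHz.
29.35 kHz mod fs = 7.8 kHz.
7.8 kHz ≤ fs/2 = 10.775 kHz, appears at 7.8 kHz.
Distinct values: {1.2 kHz, 3.6 kHz, 7.8 kHz, 8.85 kHz}.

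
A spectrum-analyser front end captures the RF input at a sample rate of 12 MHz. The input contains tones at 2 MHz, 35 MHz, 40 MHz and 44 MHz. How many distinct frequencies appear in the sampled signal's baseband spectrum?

3

fs/2 = 6 MHz.
2 MHz ≤ fs/2 = 6 MHz, passes unchanged.
35 MHz mod fs = 11 MHz.
11 MHz > fs/2 = 6 MHz, folds to fs − 11 MHz = 1 MHz.
40 MHz mod fs = 4 MHz.
4 MHz ≤ fs/2 = 6 MHz, appears at 4 MHz.
44 MHz mod fs = 8 MHz.
8 MHz > fs/2 = 6 MHz, folds to fs − 8 MHz = 4 MHz.
Distinct values: {1 MHz, 2 MHz, 4 MHz} → 3.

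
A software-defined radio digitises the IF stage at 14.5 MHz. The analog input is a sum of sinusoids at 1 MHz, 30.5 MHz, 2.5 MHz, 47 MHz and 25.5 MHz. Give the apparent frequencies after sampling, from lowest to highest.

1 MHz, 1.5 MHz, 2.5 MHz, 3.5 MHz

fs/2 = 7.25 MHz.
1 MHz ≤ fs/2 = 7.25 MHz, passes unchanged.
30.5 MHz mod fs = 1.5 MHz.
1.5 MHz ≤ fs/2 = 7.25 MHz, appears at 1.5 MHz.
2.5 MHz ≤ fs/2 = 7.25 MHz, passes unchanged.
47 MHz mod fs = 3.5 MHz.
3.5 MHz ≤ fs/2 = 7.25 MHz, appears at 3.5 MHz.
25.5 MHz mod fs = 11 MHz.
11 MHz > fs/2 = 7.25 MHz, folds to fs − 11 MHz = 3.5 MHz.
Distinct values: {1 MHz, 1.5 MHz, 2.5 MHz, 3.5 MHz}.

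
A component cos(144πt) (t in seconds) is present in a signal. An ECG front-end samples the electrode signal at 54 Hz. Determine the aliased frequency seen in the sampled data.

18 Hz

ω = 144π rad/s → f = ω/(2π) = 72 Hz.
72 Hz mod fs = 18 Hz.
18 Hz ≤ fs/2 = 27 Hz, appears at 18 Hz.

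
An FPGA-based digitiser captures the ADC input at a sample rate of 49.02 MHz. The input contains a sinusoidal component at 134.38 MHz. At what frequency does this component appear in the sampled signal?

12.68 MHz

134.38 MHz mod fs = 36.34 MHz.
36.34 MHz > fs/2 = 24.51 MHz, folds to fs − 36.34 MHz = 12.68 MHz.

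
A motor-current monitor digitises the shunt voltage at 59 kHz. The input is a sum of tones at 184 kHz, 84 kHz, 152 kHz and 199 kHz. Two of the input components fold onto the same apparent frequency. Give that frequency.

25 kHz

fs/2 = 29.5 kHz.
184 kHz mod fs = 7 kHz.
7 kHz ≤ fs/2 = 29.5 kHz, appears at 7 kHz.
84 kHz mod fs = 25 kHz.
25 kHz ≤ fs/2 = 29.5 kHz, appears at 25 kHz.
152 kHz mod fs = 34 kHz.
34 kHz > fs/2 = 29.5 kHz, folds to fs − 34 kHz = 25 kHz.
199 kHz mod fs = 22 kHz.
22 kHz ≤ fs/2 = 29.5 kHz, appears at 22 kHz.
84 kHz and 152 kHz both map to 25 kHz.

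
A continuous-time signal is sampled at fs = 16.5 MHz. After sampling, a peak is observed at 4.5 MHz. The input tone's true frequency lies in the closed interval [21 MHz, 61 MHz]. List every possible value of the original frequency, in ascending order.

Frequencies that alias to 4.5 MHz are k·fs ± 4.5 MHz for integer k ≥ 0.
k=0: 4.5 MHz.
k=1: 12 MHz, 21 MHz.
k=2: 28.5 MHz, 37.5 MHz.
k=3: 45 MHz, 54 MHz.
k=4: 61.5 MHz, 70.5 MHz.
Within [21 MHz, 61 MHz]: 21 MHz, 28.5 MHz, 37.5 MHz, 45 MHz, 54 MHz.

21 MHz, 28.5 MHz, 37.5 MHz, 45 MHz, 54 MHz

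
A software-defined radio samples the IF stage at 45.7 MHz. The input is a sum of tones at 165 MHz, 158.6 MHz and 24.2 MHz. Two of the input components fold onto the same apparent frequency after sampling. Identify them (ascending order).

fs/2 = 22.85 MHz.
165 MHz mod fs = 27.9 MHz.
27.9 MHz > fs/2 = 22.85 MHz, folds to fs − 27.9 MHz = 17.8 MHz.
158.6 MHz mod fs = 21.5 MHz.
21.5 MHz ≤ fs/2 = 22.85 MHz, appears at 21.5 MHz.
24.2 MHz > fs/2 = 22.85 MHz, folds to fs − 24.2 MHz = 21.5 MHz.
24.2 MHz and 158.6 MHz both map to 21.5 MHz.

24.2 MHz, 158.6 MHz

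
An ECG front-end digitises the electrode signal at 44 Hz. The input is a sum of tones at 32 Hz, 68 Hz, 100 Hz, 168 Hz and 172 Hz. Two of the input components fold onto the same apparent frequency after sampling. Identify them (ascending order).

32 Hz, 100 Hz

fs/2 = 22 Hz.
32 Hz > fs/2 = 22 Hz, folds to fs − 32 Hz = 12 Hz.
68 Hz mod fs = 24 Hz.
24 Hz > fs/2 = 22 Hz, folds to fs − 24 Hz = 20 Hz.
100 Hz mod fs = 12 Hz.
12 Hz ≤ fs/2 = 22 Hz, appears at 12 Hz.
168 Hz mod fs = 36 Hz.
36 Hz > fs/2 = 22 Hz, folds to fs − 36 Hz = 8 Hz.
172 Hz mod fs = 40 Hz.
40 Hz > fs/2 = 22 Hz, folds to fs − 40 Hz = 4 Hz.
32 Hz and 100 Hz both map to 12 Hz.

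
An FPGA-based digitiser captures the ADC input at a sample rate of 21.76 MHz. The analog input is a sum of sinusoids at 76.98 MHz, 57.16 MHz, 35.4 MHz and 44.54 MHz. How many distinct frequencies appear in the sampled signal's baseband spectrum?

fs/2 = 10.88 MHz.
76.98 MHz mod fs = 11.7 MHz.
11.7 MHz > fs/2 = 10.88 MHz, folds to fs − 11.7 MHz = 10.06 MHz.
57.16 MHz mod fs = 13.64 MHz.
13.64 MHz > fs/2 = 10.88 MHz, folds to fs − 13.64 MHz = 8.12 MHz.
35.4 MHz mod fs = 13.64 MHz.
13.64 MHz > fs/2 = 10.88 MHz, folds to fs − 13.64 MHz = 8.12 MHz.
44.54 MHz mod fs = 1.02 MHz.
1.02 MHz ≤ fs/2 = 10.88 MHz, appears at 1.02 MHz.
Distinct values: {1.02 MHz, 8.12 MHz, 10.06 MHz} → 3.

3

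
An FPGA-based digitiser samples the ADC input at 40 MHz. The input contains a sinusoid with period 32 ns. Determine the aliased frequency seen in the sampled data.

T = 32 ns → f = 1/T = 31.25 MHz.
31.25 MHz > fs/2 = 20 MHz, folds to fs − 31.25 MHz = 8.75 MHz.

8.75 MHz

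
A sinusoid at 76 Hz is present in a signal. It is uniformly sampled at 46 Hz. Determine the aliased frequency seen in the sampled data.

76 Hz mod fs = 30 Hz.
30 Hz > fs/2 = 23 Hz, folds to fs − 30 Hz = 16 Hz.

16 Hz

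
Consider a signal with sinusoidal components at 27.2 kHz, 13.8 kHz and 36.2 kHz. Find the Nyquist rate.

72.4 kHz

Highest-frequency component: 36.2 kHz.
Nyquist rate = 2 × 36.2 kHz = 72.4 kHz.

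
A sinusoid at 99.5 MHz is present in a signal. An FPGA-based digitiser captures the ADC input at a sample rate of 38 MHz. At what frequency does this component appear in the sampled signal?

14.5 MHz

99.5 MHz mod fs = 23.5 MHz.
23.5 MHz > fs/2 = 19 MHz, folds to fs − 23.5 MHz = 14.5 MHz.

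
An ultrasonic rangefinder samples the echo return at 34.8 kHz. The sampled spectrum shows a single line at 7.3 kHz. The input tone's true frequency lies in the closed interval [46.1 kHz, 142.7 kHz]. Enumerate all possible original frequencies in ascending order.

Frequencies that alias to 7.3 kHz are k·fs ± 7.3 kHz for integer k ≥ 0.
k=0: 7.3 kHz.
k=1: 27.5 kHz, 42.1 kHz.
k=2: 62.3 kHz, 76.9 kHz.
k=3: 97.1 kHz, 111.7 kHz.
k=4: 131.9 kHz, 146.5 kHz.
k=5: 166.7 kHz, 181.3 kHz.
Within [46.1 kHz, 142.7 kHz]: 62.3 kHz, 76.9 kHz, 97.1 kHz, 111.7 kHz, 131.9 kHz.

62.3 kHz, 76.9 kHz, 97.1 kHz, 111.7 kHz, 131.9 kHz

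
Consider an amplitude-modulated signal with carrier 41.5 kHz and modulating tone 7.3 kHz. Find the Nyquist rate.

AM sidebands sit at fc ± fm = 34.2 kHz and 48.8 kHz.
Highest-frequency component: 48.8 kHz.
Nyquist rate = 2 × 48.8 kHz = 97.6 kHz.

97.6 kHz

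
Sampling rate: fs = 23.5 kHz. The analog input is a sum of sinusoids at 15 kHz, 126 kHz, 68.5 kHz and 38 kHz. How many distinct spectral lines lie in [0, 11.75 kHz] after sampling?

fs/2 = 11.75 kHz.
15 kHz > fs/2 = 11.75 kHz, folds to fs − 15 kHz = 8.5 kHz.
126 kHz mod fs = 8.5 kHz.
8.5 kHz ≤ fs/2 = 11.75 kHz, appears at 8.5 kHz.
68.5 kHz mod fs = 21.5 kHz.
21.5 kHz > fs/2 = 11.75 kHz, folds to fs − 21.5 kHz = 2 kHz.
38 kHz mod fs = 14.5 kHz.
14.5 kHz > fs/2 = 11.75 kHz, folds to fs − 14.5 kHz = 9 kHz.
Distinct values: {2 kHz, 8.5 kHz, 9 kHz} → 3.

3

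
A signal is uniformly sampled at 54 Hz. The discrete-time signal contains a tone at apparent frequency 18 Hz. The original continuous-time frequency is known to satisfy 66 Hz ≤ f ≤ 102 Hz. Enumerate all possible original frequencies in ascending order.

72 Hz, 90 Hz

Frequencies that alias to 18 Hz are k·fs ± 18 Hz for integer k ≥ 0.
k=0: 18 Hz.
k=1: 36 Hz, 72 Hz.
k=2: 90 Hz, 126 Hz.
k=3: 144 Hz, 180 Hz.
Within [66 Hz, 102 Hz]: 72 Hz, 90 Hz.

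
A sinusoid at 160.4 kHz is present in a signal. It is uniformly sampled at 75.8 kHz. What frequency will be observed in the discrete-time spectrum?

8.8 kHz

160.4 kHz mod fs = 8.8 kHz.
8.8 kHz ≤ fs/2 = 37.9 kHz, appears at 8.8 kHz.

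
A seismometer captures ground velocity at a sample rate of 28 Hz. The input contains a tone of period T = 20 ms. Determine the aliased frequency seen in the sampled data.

T = 20 ms → f = 1/T = 50 Hz.
50 Hz mod fs = 22 Hz.
22 Hz > fs/2 = 14 Hz, folds to fs − 22 Hz = 6 Hz.

6 Hz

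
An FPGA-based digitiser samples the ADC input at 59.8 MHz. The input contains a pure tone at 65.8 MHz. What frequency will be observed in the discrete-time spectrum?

65.8 MHz mod fs = 6 MHz.
6 MHz ≤ fs/2 = 29.9 MHz, appears at 6 MHz.

6 MHz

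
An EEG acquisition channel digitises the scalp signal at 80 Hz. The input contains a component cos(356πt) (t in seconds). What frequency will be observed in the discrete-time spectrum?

ω = 356π rad/s → f = ω/(2π) = 178 Hz.
178 Hz mod fs = 18 Hz.
18 Hz ≤ fs/2 = 40 Hz, appears at 18 Hz.

18 Hz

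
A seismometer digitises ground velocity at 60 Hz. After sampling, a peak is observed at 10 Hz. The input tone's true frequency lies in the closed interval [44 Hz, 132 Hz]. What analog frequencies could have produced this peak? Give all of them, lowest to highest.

50 Hz, 70 Hz, 110 Hz, 130 Hz

Frequencies that alias to 10 Hz are k·fs ± 10 Hz for integer k ≥ 0.
k=0: 10 Hz.
k=1: 50 Hz, 70 Hz.
k=2: 110 Hz, 130 Hz.
k=3: 170 Hz, 190 Hz.
Within [44 Hz, 132 Hz]: 50 Hz, 70 Hz, 110 Hz, 130 Hz.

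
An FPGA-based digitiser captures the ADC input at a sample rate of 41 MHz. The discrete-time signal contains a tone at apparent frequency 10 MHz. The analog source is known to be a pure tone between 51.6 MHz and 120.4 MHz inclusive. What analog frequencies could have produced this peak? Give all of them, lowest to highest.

72 MHz, 92 MHz, 113 MHz

Frequencies that alias to 10 MHz are k·fs ± 10 MHz for integer k ≥ 0.
k=0: 10 MHz.
k=1: 31 MHz, 51 MHz.
k=2: 72 MHz, 92 MHz.
k=3: 113 MHz, 133 MHz.
k=4: 154 MHz, 174 MHz.
Within [51.6 MHz, 120.4 MHz]: 72 MHz, 92 MHz, 113 MHz.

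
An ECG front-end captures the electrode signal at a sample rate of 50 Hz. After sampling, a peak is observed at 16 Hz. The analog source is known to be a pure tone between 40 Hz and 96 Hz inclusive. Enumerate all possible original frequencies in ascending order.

Frequencies that alias to 16 Hz are k·fs ± 16 Hz for integer k ≥ 0.
k=0: 16 Hz.
k=1: 34 Hz, 66 Hz.
k=2: 84 Hz, 116 Hz.
k=3: 134 Hz, 166 Hz.
Within [40 Hz, 96 Hz]: 66 Hz, 84 Hz.

66 Hz, 84 Hz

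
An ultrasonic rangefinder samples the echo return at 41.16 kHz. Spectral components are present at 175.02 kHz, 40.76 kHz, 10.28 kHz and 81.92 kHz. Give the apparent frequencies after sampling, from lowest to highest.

0.4 kHz, 10.28 kHz, 10.38 kHz

fs/2 = 20.58 kHz.
175.02 kHz mod fs = 10.38 kHz.
10.38 kHz ≤ fs/2 = 20.58 kHz, appears at 10.38 kHz.
40.76 kHz > fs/2 = 20.58 kHz, folds to fs − 40.76 kHz = 0.4 kHz.
10.28 kHz ≤ fs/2 = 20.58 kHz, passes unchanged.
81.92 kHz mod fs = 40.76 kHz.
40.76 kHz > fs/2 = 20.58 kHz, folds to fs − 40.76 kHz = 0.4 kHz.
Distinct values: {0.4 kHz, 10.28 kHz, 10.38 kHz}.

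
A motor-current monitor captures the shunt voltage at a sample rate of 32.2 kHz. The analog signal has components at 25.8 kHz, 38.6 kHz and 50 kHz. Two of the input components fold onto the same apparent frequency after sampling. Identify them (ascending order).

25.8 kHz, 38.6 kHz

fs/2 = 16.1 kHz.
25.8 kHz > fs/2 = 16.1 kHz, folds to fs − 25.8 kHz = 6.4 kHz.
38.6 kHz mod fs = 6.4 kHz.
6.4 kHz ≤ fs/2 = 16.1 kHz, appears at 6.4 kHz.
50 kHz mod fs = 17.8 kHz.
17.8 kHz > fs/2 = 16.1 kHz, folds to fs − 17.8 kHz = 14.4 kHz.
25.8 kHz and 38.6 kHz both map to 6.4 kHz.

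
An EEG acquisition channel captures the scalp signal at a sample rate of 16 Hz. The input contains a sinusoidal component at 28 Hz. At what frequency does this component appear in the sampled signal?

4 Hz

28 Hz mod fs = 12 Hz.
12 Hz > fs/2 = 8 Hz, folds to fs − 12 Hz = 4 Hz.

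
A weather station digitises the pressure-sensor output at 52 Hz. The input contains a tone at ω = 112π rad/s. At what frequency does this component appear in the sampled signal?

ω = 112π rad/s → f = ω/(2π) = 56 Hz.
56 Hz mod fs = 4 Hz.
4 Hz ≤ fs/2 = 26 Hz, appears at 4 Hz.

4 Hz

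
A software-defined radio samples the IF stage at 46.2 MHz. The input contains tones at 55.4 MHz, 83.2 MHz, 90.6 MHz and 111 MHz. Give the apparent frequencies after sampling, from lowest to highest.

fs/2 = 23.1 MHz.
55.4 MHz mod fs = 9.2 MHz.
9.2 MHz ≤ fs/2 = 23.1 MHz, appears at 9.2 MHz.
83.2 MHz mod fs = 37 MHz.
37 MHz > fs/2 = 23.1 MHz, folds to fs − 37 MHz = 9.2 MHz.
90.6 MHz mod fs = 44.4 MHz.
44.4 MHz > fs/2 = 23.1 MHz, folds to fs − 44.4 MHz = 1.8 MHz.
111 MHz mod fs = 18.6 MHz.
18.6 MHz ≤ fs/2 = 23.1 MHz, appears at 18.6 MHz.
Distinct values: {1.8 MHz, 9.2 MHz, 18.6 MHz}.

1.8 MHz, 9.2 MHz, 18.6 MHz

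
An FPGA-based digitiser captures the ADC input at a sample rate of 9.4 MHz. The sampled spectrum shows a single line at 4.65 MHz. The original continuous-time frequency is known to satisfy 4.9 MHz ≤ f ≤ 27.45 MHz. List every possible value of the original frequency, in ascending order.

Frequencies that alias to 4.65 MHz are k·fs ± 4.65 MHz for integer k ≥ 0.
k=0: 4.65 MHz.
k=1: 4.75 MHz, 14.05 MHz.
k=2: 14.15 MHz, 23.45 MHz.
k=3: 23.55 MHz, 32.85 MHz.
k=4: 32.95 MHz, 42.25 MHz.
Within [4.9 MHz, 27.45 MHz]: 14.05 MHz, 14.15 MHz, 23.45 MHz, 23.55 MHz.

14.05 MHz, 14.15 MHz, 23.45 MHz, 23.55 MHz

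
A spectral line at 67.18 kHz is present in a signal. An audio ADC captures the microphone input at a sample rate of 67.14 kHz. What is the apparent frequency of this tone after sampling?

0.04 kHz

67.18 kHz mod fs = 0.04 kHz.
0.04 kHz ≤ fs/2 = 33.57 kHz, appears at 0.04 kHz.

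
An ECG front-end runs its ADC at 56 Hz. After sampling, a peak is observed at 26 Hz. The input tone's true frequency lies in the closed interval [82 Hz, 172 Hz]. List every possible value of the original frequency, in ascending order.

82 Hz, 86 Hz, 138 Hz, 142 Hz

Frequencies that alias to 26 Hz are k·fs ± 26 Hz for integer k ≥ 0.
k=0: 26 Hz.
k=1: 30 Hz, 82 Hz.
k=2: 86 Hz, 138 Hz.
k=3: 142 Hz, 194 Hz.
k=4: 198 Hz, 250 Hz.
Within [82 Hz, 172 Hz]: 82 Hz, 86 Hz, 138 Hz, 142 Hz.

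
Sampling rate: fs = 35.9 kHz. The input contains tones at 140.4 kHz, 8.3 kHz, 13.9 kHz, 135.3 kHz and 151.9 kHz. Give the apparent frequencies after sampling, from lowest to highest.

fs/2 = 17.95 kHz.
140.4 kHz mod fs = 32.7 kHz.
32.7 kHz > fs/2 = 17.95 kHz, folds to fs − 32.7 kHz = 3.2 kHz.
8.3 kHz ≤ fs/2 = 17.95 kHz, passes unchanged.
13.9 kHz ≤ fs/2 = 17.95 kHz, passes unchanged.
135.3 kHz mod fs = 27.6 kHz.
27.6 kHz > fs/2 = 17.95 kHz, folds to fs − 27.6 kHz = 8.3 kHz.
151.9 kHz mod fs = 8.3 kHz.
8.3 kHz ≤ fs/2 = 17.95 kHz, appears at 8.3 kHz.
Distinct values: {3.2 kHz, 8.3 kHz, 13.9 kHz}.

3.2 kHz, 8.3 kHz, 13.9 kHz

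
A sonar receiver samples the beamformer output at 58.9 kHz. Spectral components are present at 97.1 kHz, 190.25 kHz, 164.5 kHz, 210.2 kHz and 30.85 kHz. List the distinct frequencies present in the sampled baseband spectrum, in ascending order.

12.2 kHz, 13.55 kHz, 20.7 kHz, 25.4 kHz, 28.05 kHz

fs/2 = 29.45 kHz.
97.1 kHz mod fs = 38.2 kHz.
38.2 kHz > fs/2 = 29.45 kHz, folds to fs − 38.2 kHz = 20.7 kHz.
190.25 kHz mod fs = 13.55 kHz.
13.55 kHz ≤ fs/2 = 29.45 kHz, appears at 13.55 kHz.
164.5 kHz mod fs = 46.7 kHz.
46.7 kHz > fs/2 = 29.45 kHz, folds to fs − 46.7 kHz = 12.2 kHz.
210.2 kHz mod fs = 33.5 kHz.
33.5 kHz > fs/2 = 29.45 kHz, folds to fs − 33.5 kHz = 25.4 kHz.
30.85 kHz > fs/2 = 29.45 kHz, folds to fs − 30.85 kHz = 28.05 kHz.
Distinct values: {12.2 kHz, 13.55 kHz, 20.7 kHz, 25.4 kHz, 28.05 kHz}.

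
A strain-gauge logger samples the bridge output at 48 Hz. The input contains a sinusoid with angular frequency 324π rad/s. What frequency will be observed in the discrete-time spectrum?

ω = 324π rad/s → f = ω/(2π) = 162 Hz.
162 Hz mod fs = 18 Hz.
18 Hz ≤ fs/2 = 24 Hz, appears at 18 Hz.

18 Hz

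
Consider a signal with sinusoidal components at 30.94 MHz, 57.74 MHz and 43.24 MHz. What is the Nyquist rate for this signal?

Highest-frequency component: 57.74 MHz.
Nyquist rate = 2 × 57.74 MHz = 115.48 MHz.

115.48 MHz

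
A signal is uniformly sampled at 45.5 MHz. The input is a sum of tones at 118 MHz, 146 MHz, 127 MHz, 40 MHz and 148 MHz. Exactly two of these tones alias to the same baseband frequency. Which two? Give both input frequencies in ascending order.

fs/2 = 22.75 MHz.
118 MHz mod fs = 27 MHz.
27 MHz > fs/2 = 22.75 MHz, folds to fs − 27 MHz = 18.5 MHz.
146 MHz mod fs = 9.5 MHz.
9.5 MHz ≤ fs/2 = 22.75 MHz, appears at 9.5 MHz.
127 MHz mod fs = 36 MHz.
36 MHz > fs/2 = 22.75 MHz, folds to fs − 36 MHz = 9.5 MHz.
40 MHz > fs/2 = 22.75 MHz, folds to fs − 40 MHz = 5.5 MHz.
148 MHz mod fs = 11.5 MHz.
11.5 MHz ≤ fs/2 = 22.75 MHz, appears at 11.5 MHz.
127 MHz and 146 MHz both map to 9.5 MHz.

127 MHz, 146 MHz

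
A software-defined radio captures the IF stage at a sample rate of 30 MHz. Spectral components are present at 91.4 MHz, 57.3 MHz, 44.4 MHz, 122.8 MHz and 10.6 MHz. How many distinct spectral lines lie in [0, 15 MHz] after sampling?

5

fs/2 = 15 MHz.
91.4 MHz mod fs = 1.4 MHz.
1.4 MHz ≤ fs/2 = 15 MHz, appears at 1.4 MHz.
57.3 MHz mod fs = 27.3 MHz.
27.3 MHz > fs/2 = 15 MHz, folds to fs − 27.3 MHz = 2.7 MHz.
44.4 MHz mod fs = 14.4 MHz.
14.4 MHz ≤ fs/2 = 15 MHz, appears at 14.4 MHz.
122.8 MHz mod fs = 2.8 MHz.
2.8 MHz ≤ fs/2 = 15 MHz, appears at 2.8 MHz.
10.6 MHz ≤ fs/2 = 15 MHz, passes unchanged.
Distinct values: {1.4 MHz, 2.7 MHz, 2.8 MHz, 10.6 MHz, 14.4 MHz} → 5.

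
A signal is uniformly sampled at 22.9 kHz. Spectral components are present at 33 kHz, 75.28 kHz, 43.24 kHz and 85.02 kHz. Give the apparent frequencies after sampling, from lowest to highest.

2.56 kHz, 6.58 kHz, 10.1 kHz

fs/2 = 11.45 kHz.
33 kHz mod fs = 10.1 kHz.
10.1 kHz ≤ fs/2 = 11.45 kHz, appears at 10.1 kHz.
75.28 kHz mod fs = 6.58 kHz.
6.58 kHz ≤ fs/2 = 11.45 kHz, appears at 6.58 kHz.
43.24 kHz mod fs = 20.34 kHz.
20.34 kHz > fs/2 = 11.45 kHz, folds to fs − 20.34 kHz = 2.56 kHz.
85.02 kHz mod fs = 16.32 kHz.
16.32 kHz > fs/2 = 11.45 kHz, folds to fs − 16.32 kHz = 6.58 kHz.
Distinct values: {2.56 kHz, 6.58 kHz, 10.1 kHz}.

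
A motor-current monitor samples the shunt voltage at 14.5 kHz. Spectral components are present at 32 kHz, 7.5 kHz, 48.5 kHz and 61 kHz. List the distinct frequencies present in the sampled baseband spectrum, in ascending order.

3 kHz, 5 kHz, 7 kHz

fs/2 = 7.25 kHz.
32 kHz mod fs = 3 kHz.
3 kHz ≤ fs/2 = 7.25 kHz, appears at 3 kHz.
7.5 kHz > fs/2 = 7.25 kHz, folds to fs − 7.5 kHz = 7 kHz.
48.5 kHz mod fs = 5 kHz.
5 kHz ≤ fs/2 = 7.25 kHz, appears at 5 kHz.
61 kHz mod fs = 3 kHz.
3 kHz ≤ fs/2 = 7.25 kHz, appears at 3 kHz.
Distinct values: {3 kHz, 5 kHz, 7 kHz}.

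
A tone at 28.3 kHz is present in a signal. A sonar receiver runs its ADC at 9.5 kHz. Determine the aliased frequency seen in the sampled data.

28.3 kHz mod fs = 9.3 kHz.
9.3 kHz > fs/2 = 4.75 kHz, folds to fs − 9.3 kHz = 0.2 kHz.

0.2 kHz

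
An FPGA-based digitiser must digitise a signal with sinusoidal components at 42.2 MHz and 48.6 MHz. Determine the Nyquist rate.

Highest-frequency component: 48.6 MHz.
Nyquist rate = 2 × 48.6 MHz = 97.2 MHz.

97.2 MHz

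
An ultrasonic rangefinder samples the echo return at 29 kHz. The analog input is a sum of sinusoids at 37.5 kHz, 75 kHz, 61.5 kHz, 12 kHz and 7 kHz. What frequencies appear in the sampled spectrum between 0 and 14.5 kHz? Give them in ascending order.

3.5 kHz, 7 kHz, 8.5 kHz, 12 kHz

fs/2 = 14.5 kHz.
37.5 kHz mod fs = 8.5 kHz.
8.5 kHz ≤ fs/2 = 14.5 kHz, appears at 8.5 kHz.
75 kHz mod fs = 17 kHz.
17 kHz > fs/2 = 14.5 kHz, folds to fs − 17 kHz = 12 kHz.
61.5 kHz mod fs = 3.5 kHz.
3.5 kHz ≤ fs/2 = 14.5 kHz, appears at 3.5 kHz.
12 kHz ≤ fs/2 = 14.5 kHz, passes unchanged.
7 kHz ≤ fs/2 = 14.5 kHz, passes unchanged.
Distinct values: {3.5 kHz, 7 kHz, 8.5 kHz, 12 kHz}.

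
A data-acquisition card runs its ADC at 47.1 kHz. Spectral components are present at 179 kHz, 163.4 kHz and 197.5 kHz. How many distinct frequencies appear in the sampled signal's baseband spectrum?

fs/2 = 23.55 kHz.
179 kHz mod fs = 37.7 kHz.
37.7 kHz > fs/2 = 23.55 kHz, folds to fs − 37.7 kHz = 9.4 kHz.
163.4 kHz mod fs = 22.1 kHz.
22.1 kHz ≤ fs/2 = 23.55 kHz, appears at 22.1 kHz.
197.5 kHz mod fs = 9.1 kHz.
9.1 kHz ≤ fs/2 = 23.55 kHz, appears at 9.1 kHz.
Distinct values: {9.1 kHz, 9.4 kHz, 22.1 kHz} → 3.

3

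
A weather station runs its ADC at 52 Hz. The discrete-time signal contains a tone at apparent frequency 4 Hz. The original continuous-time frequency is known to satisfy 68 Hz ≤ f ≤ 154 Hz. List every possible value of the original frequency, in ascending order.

100 Hz, 108 Hz, 152 Hz

Frequencies that alias to 4 Hz are k·fs ± 4 Hz for integer k ≥ 0.
k=0: 4 Hz.
k=1: 48 Hz, 56 Hz.
k=2: 100 Hz, 108 Hz.
k=3: 152 Hz, 160 Hz.
k=4: 204 Hz, 212 Hz.
Within [68 Hz, 154 Hz]: 100 Hz, 108 Hz, 152 Hz.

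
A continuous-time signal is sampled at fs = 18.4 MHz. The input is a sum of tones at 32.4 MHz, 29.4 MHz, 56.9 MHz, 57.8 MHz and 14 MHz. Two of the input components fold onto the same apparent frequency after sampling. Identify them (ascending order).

fs/2 = 9.2 MHz.
32.4 MHz mod fs = 14 MHz.
14 MHz > fs/2 = 9.2 MHz, folds to fs − 14 MHz = 4.4 MHz.
29.4 MHz mod fs = 11 MHz.
11 MHz > fs/2 = 9.2 MHz, folds to fs − 11 MHz = 7.4 MHz.
56.9 MHz mod fs = 1.7 MHz.
1.7 MHz ≤ fs/2 = 9.2 MHz, appears at 1.7 MHz.
57.8 MHz mod fs = 2.6 MHz.
2.6 MHz ≤ fs/2 = 9.2 MHz, appears at 2.6 MHz.
14 MHz > fs/2 = 9.2 MHz, folds to fs − 14 MHz = 4.4 MHz.
14 MHz and 32.4 MHz both map to 4.4 MHz.

14 MHz, 32.4 MHz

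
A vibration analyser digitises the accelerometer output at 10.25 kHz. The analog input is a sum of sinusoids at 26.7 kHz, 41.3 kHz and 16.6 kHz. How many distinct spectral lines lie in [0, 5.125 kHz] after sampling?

fs/2 = 5.125 kHz.
26.7 kHz mod fs = 6.2 kHz.
6.2 kHz > fs/2 = 5.125 kHz, folds to fs − 6.2 kHz = 4.05 kHz.
41.3 kHz mod fs = 0.3 kHz.
0.3 kHz ≤ fs/2 = 5.125 kHz, appears at 0.3 kHz.
16.6 kHz mod fs = 6.35 kHz.
6.35 kHz > fs/2 = 5.125 kHz, folds to fs − 6.35 kHz = 3.9 kHz.
Distinct values: {0.3 kHz, 3.9 kHz, 4.05 kHz} → 3.

3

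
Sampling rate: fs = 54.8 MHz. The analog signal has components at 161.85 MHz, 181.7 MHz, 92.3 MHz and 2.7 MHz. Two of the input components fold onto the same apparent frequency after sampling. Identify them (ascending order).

92.3 MHz, 181.7 MHz

fs/2 = 27.4 MHz.
161.85 MHz mod fs = 52.25 MHz.
52.25 MHz > fs/2 = 27.4 MHz, folds to fs − 52.25 MHz = 2.55 MHz.
181.7 MHz mod fs = 17.3 MHz.
17.3 MHz ≤ fs/2 = 27.4 MHz, appears at 17.3 MHz.
92.3 MHz mod fs = 37.5 MHz.
37.5 MHz > fs/2 = 27.4 MHz, folds to fs − 37.5 MHz = 17.3 MHz.
2.7 MHz ≤ fs/2 = 27.4 MHz, passes unchanged.
92.3 MHz and 181.7 MHz both map to 17.3 MHz.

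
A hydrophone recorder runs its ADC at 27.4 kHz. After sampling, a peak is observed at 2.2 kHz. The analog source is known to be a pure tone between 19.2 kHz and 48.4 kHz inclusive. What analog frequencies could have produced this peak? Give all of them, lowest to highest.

Frequencies that alias to 2.2 kHz are k·fs ± 2.2 kHz for integer k ≥ 0.
k=0: 2.2 kHz.
k=1: 25.2 kHz, 29.6 kHz.
k=2: 52.6 kHz, 57 kHz.
Within [19.2 kHz, 48.4 kHz]: 25.2 kHz, 29.6 kHz.

25.2 kHz, 29.6 kHz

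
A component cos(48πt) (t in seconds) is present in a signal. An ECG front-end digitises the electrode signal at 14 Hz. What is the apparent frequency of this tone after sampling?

ω = 48π rad/s → f = ω/(2π) = 24 Hz.
24 Hz mod fs = 10 Hz.
10 Hz > fs/2 = 7 Hz, folds to fs − 10 Hz = 4 Hz.

4 Hz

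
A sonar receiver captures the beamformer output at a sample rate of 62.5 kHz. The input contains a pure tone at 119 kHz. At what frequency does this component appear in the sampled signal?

119 kHz mod fs = 56.5 kHz.
56.5 kHz > fs/2 = 31.25 kHz, folds to fs − 56.5 kHz = 6 kHz.

6 kHz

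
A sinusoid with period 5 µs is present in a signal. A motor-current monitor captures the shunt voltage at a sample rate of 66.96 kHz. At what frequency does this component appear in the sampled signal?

T = 5 µs → f = 1/T = 200 kHz.
200 kHz mod fs = 66.08 kHz.
66.08 kHz > fs/2 = 33.48 kHz, folds to fs − 66.08 kHz = 0.88 kHz.

0.88 kHz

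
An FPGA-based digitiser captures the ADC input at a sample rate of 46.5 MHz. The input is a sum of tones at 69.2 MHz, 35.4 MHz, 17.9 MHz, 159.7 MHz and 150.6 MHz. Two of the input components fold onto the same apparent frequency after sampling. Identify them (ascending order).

fs/2 = 23.25 MHz.
69.2 MHz mod fs = 22.7 MHz.
22.7 MHz ≤ fs/2 = 23.25 MHz, appears at 22.7 MHz.
35.4 MHz > fs/2 = 23.25 MHz, folds to fs − 35.4 MHz = 11.1 MHz.
17.9 MHz ≤ fs/2 = 23.25 MHz, passes unchanged.
159.7 MHz mod fs = 20.2 MHz.
20.2 MHz ≤ fs/2 = 23.25 MHz, appears at 20.2 MHz.
150.6 MHz mod fs = 11.1 MHz.
11.1 MHz ≤ fs/2 = 23.25 MHz, appears at 11.1 MHz.
35.4 MHz and 150.6 MHz both map to 11.1 MHz.

35.4 MHz, 150.6 MHz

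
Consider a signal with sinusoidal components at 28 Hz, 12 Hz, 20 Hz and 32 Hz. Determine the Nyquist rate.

Highest-frequency component: 32 Hz.
Nyquist rate = 2 × 32 Hz = 64 Hz.

64 Hz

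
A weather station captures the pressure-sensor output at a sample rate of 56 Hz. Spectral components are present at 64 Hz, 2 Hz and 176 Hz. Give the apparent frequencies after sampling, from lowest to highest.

fs/2 = 28 Hz.
64 Hz mod fs = 8 Hz.
8 Hz ≤ fs/2 = 28 Hz, appears at 8 Hz.
2 Hz ≤ fs/2 = 28 Hz, passes unchanged.
176 Hz mod fs = 8 Hz.
8 Hz ≤ fs/2 = 28 Hz, appears at 8 Hz.
Distinct values: {2 Hz, 8 Hz}.

2 Hz, 8 Hz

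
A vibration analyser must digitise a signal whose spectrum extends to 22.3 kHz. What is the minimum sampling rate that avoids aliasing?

Nyquist rate = 2 × 22.3 kHz = 44.6 kHz.

44.6 kHz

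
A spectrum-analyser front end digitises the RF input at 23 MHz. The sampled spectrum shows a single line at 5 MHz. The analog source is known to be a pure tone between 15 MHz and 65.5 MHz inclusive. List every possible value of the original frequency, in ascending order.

Frequencies that alias to 5 MHz are k·fs ± 5 MHz for integer k ≥ 0.
k=0: 5 MHz.
k=1: 18 MHz, 28 MHz.
k=2: 41 MHz, 51 MHz.
k=3: 64 MHz, 74 MHz.
k=4: 87 MHz, 97 MHz.
Within [15 MHz, 65.5 MHz]: 18 MHz, 28 MHz, 41 MHz, 51 MHz, 64 MHz.

18 MHz, 28 MHz, 41 MHz, 51 MHz, 64 MHz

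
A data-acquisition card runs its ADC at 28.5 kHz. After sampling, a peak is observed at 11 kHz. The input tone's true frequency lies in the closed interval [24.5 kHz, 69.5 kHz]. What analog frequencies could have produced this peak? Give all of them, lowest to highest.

Frequencies that alias to 11 kHz are k·fs ± 11 kHz for integer k ≥ 0.
k=0: 11 kHz.
k=1: 17.5 kHz, 39.5 kHz.
k=2: 46 kHz, 68 kHz.
k=3: 74.5 kHz, 96.5 kHz.
Within [24.5 kHz, 69.5 kHz]: 39.5 kHz, 46 kHz, 68 kHz.

39.5 kHz, 46 kHz, 68 kHz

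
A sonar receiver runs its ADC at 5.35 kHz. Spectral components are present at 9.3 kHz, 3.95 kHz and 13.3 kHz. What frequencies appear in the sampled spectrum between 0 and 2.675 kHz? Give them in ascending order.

1.4 kHz, 2.6 kHz

fs/2 = 2.675 kHz.
9.3 kHz mod fs = 3.95 kHz.
3.95 kHz > fs/2 = 2.675 kHz, folds to fs − 3.95 kHz = 1.4 kHz.
3.95 kHz > fs/2 = 2.675 kHz, folds to fs − 3.95 kHz = 1.4 kHz.
13.3 kHz mod fs = 2.6 kHz.
2.6 kHz ≤ fs/2 = 2.675 kHz, appears at 2.6 kHz.
Distinct values: {1.4 kHz, 2.6 kHz}.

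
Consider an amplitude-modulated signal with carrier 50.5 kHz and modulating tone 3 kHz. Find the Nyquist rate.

107 kHz

AM sidebands sit at fc ± fm = 47.5 kHz and 53.5 kHz.
Highest-frequency component: 53.5 kHz.
Nyquist rate = 2 × 53.5 kHz = 107 kHz.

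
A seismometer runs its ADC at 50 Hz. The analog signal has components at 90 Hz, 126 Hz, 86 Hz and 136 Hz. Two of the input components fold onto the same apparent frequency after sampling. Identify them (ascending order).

86 Hz, 136 Hz

fs/2 = 25 Hz.
90 Hz mod fs = 40 Hz.
40 Hz > fs/2 = 25 Hz, folds to fs − 40 Hz = 10 Hz.
126 Hz mod fs = 26 Hz.
26 Hz > fs/2 = 25 Hz, folds to fs − 26 Hz = 24 Hz.
86 Hz mod fs = 36 Hz.
36 Hz > fs/2 = 25 Hz, folds to fs − 36 Hz = 14 Hz.
136 Hz mod fs = 36 Hz.
36 Hz > fs/2 = 25 Hz, folds to fs − 36 Hz = 14 Hz.
86 Hz and 136 Hz both map to 14 Hz.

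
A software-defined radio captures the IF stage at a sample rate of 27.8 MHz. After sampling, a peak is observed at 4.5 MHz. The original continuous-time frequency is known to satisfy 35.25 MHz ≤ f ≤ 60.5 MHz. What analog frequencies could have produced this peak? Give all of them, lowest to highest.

Frequencies that alias to 4.5 MHz are k·fs ± 4.5 MHz for integer k ≥ 0.
k=0: 4.5 MHz.
k=1: 23.3 MHz, 32.3 MHz.
k=2: 51.1 MHz, 60.1 MHz.
k=3: 78.9 MHz, 87.9 MHz.
Within [35.25 MHz, 60.5 MHz]: 51.1 MHz, 60.1 MHz.

51.1 MHz, 60.1 MHz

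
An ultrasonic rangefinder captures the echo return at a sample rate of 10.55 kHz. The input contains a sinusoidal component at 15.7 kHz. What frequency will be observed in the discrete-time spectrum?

5.15 kHz

15.7 kHz mod fs = 5.15 kHz.
5.15 kHz ≤ fs/2 = 5.275 kHz, appears at 5.15 kHz.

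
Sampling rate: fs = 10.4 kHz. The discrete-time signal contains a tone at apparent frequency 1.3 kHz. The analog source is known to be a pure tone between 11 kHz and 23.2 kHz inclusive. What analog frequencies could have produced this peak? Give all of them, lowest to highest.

Frequencies that alias to 1.3 kHz are k·fs ± 1.3 kHz for integer k ≥ 0.
k=0: 1.3 kHz.
k=1: 9.1 kHz, 11.7 kHz.
k=2: 19.5 kHz, 22.1 kHz.
k=3: 29.9 kHz, 32.5 kHz.
Within [11 kHz, 23.2 kHz]: 11.7 kHz, 19.5 kHz, 22.1 kHz.

11.7 kHz, 19.5 kHz, 22.1 kHz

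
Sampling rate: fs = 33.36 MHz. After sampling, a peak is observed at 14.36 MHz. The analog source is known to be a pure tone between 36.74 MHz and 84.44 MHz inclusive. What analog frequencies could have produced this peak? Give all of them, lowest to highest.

Frequencies that alias to 14.36 MHz are k·fs ± 14.36 MHz for integer k ≥ 0.
k=0: 14.36 MHz.
k=1: 19 MHz, 47.72 MHz.
k=2: 52.36 MHz, 81.08 MHz.
k=3: 85.72 MHz, 114.44 MHz.
Within [36.74 MHz, 84.44 MHz]: 47.72 MHz, 52.36 MHz, 81.08 MHz.

47.72 MHz, 52.36 MHz, 81.08 MHz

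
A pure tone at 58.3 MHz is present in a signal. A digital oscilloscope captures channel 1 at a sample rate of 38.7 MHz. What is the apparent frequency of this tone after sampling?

19.1 MHz

58.3 MHz mod fs = 19.6 MHz.
19.6 MHz > fs/2 = 19.35 MHz, folds to fs − 19.6 MHz = 19.1 MHz.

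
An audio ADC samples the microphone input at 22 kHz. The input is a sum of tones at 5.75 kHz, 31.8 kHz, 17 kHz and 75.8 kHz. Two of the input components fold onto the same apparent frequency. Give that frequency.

9.8 kHz

fs/2 = 11 kHz.
5.75 kHz ≤ fs/2 = 11 kHz, passes unchanged.
31.8 kHz mod fs = 9.8 kHz.
9.8 kHz ≤ fs/2 = 11 kHz, appears at 9.8 kHz.
17 kHz > fs/2 = 11 kHz, folds to fs − 17 kHz = 5 kHz.
75.8 kHz mod fs = 9.8 kHz.
9.8 kHz ≤ fs/2 = 11 kHz, appears at 9.8 kHz.
31.8 kHz and 75.8 kHz both map to 9.8 kHz.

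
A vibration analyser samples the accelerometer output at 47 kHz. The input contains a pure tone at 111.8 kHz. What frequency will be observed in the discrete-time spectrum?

17.8 kHz

111.8 kHz mod fs = 17.8 kHz.
17.8 kHz ≤ fs/2 = 23.5 kHz, appears at 17.8 kHz.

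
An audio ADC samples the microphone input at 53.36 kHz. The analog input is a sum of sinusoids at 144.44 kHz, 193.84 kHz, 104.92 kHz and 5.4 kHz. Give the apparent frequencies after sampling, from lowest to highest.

1.8 kHz, 5.4 kHz, 15.64 kHz, 19.6 kHz

fs/2 = 26.68 kHz.
144.44 kHz mod fs = 37.72 kHz.
37.72 kHz > fs/2 = 26.68 kHz, folds to fs − 37.72 kHz = 15.64 kHz.
193.84 kHz mod fs = 33.76 kHz.
33.76 kHz > fs/2 = 26.68 kHz, folds to fs − 33.76 kHz = 19.6 kHz.
104.92 kHz mod fs = 51.56 kHz.
51.56 kHz > fs/2 = 26.68 kHz, folds to fs − 51.56 kHz = 1.8 kHz.
5.4 kHz ≤ fs/2 = 26.68 kHz, passes unchanged.
Distinct values: {1.8 kHz, 5.4 kHz, 15.64 kHz, 19.6 kHz}.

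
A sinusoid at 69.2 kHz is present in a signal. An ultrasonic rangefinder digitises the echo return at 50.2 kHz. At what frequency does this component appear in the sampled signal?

69.2 kHz mod fs = 19 kHz.
19 kHz ≤ fs/2 = 25.1 kHz, appears at 19 kHz.

19 kHz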